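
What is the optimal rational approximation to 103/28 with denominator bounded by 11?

Expand x = 103/28 as a continued fraction with the Euclidean algorithm:
  103 = 3*28 + 19, so a_0 = 3.
  28 = 1*19 + 9, so a_1 = 1.
  19 = 2*9 + 1, so a_2 = 2.
  9 = 9*1 + 0, so a_3 = 9.
so x = [3; 1, 2, 9].
Convergents (p_i = a_i*p_{i-1} + p_{i-2}, q_i = a_i*q_{i-1} + q_{i-2} with p_{-2}=0, p_{-1}=1, q_{-2}=1, q_{-1}=0), until the denominator exceeds 11:
  i=0: a_0=3, p_0 = 3*1 + 0 = 3, q_0 = 3*0 + 1 = 1.
  i=1: a_1=1, p_1 = 1*3 + 1 = 4, q_1 = 1*1 + 0 = 1.
  i=2: a_2=2, p_2 = 2*4 + 3 = 11, q_2 = 2*1 + 1 = 3.
  i=3: a_3=9, p_3 = 9*11 + 4 = 103, q_3 = 9*3 + 1 = 28.
q_3 = 28 > 11, so the last convergent with denominator <= 11 is p_2/q_2 = 11/3.
The closest fraction with denominator <= 11 is either p_2/q_2 or the intermediate fraction (k*p_2 + p_1)/(k*q_2 + q_1) with the largest k >= 1 whose denominator stays <= 11; these approach x as k grows, and every other convergent or intermediate fraction in range is farther away.
Largest k: floor((11 - q_1)/q_2) = floor((11 - 1)/3) = 3.
That gives (3*11 + 4)/(3*3 + 1) = 37/10.
Compare the errors: |x - 11/3| = |103*3 - 11*28|/(28*3) = 1/84, and |x - 37/10| = |103*10 - 37*28|/(28*10) = 6/280.
Cross-multiplying, 1*280 = 280 < 504 = 6*84, so 1/84 is smaller: the convergent 11/3 is closer to x than 37/10.

11/3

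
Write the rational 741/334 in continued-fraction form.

[2; 4, 1, 1, 2, 1, 4, 2]

Run the Euclidean algorithm on 741 and 334; the successive quotients are the partial quotients a_0, a_1, ... (each step inverts the fractional part left over by the previous one):
  741 = 2*334 + 73, so a_0 = 2.
  334 = 4*73 + 42, so a_1 = 4.
  73 = 1*42 + 31, so a_2 = 1.
  42 = 1*31 + 11, so a_3 = 1.
  31 = 2*11 + 9, so a_4 = 2.
  11 = 1*9 + 2, so a_5 = 1.
  9 = 4*2 + 1, so a_6 = 4.
  2 = 2*1 + 0, so a_7 = 2.
The remainder reaches 0 after 8 divisions, so the expansion has 8 partial quotients, read off in order.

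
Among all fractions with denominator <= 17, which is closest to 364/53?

103/15

Expand x = 364/53 as a continued fraction with the Euclidean algorithm:
  364 = 6*53 + 46, so a_0 = 6.
  53 = 1*46 + 7, so a_1 = 1.
  46 = 6*7 + 4, so a_2 = 6.
  7 = 1*4 + 3, so a_3 = 1.
  4 = 1*3 + 1, so a_4 = 1.
  3 = 3*1 + 0, so a_5 = 3.
so x = [6; 1, 6, 1, 1, 3].
Convergents (p_i = a_i*p_{i-1} + p_{i-2}, q_i = a_i*q_{i-1} + q_{i-2} with p_{-2}=0, p_{-1}=1, q_{-2}=1, q_{-1}=0), until the denominator exceeds 17:
  i=0: a_0=6, p_0 = 6*1 + 0 = 6, q_0 = 6*0 + 1 = 1.
  i=1: a_1=1, p_1 = 1*6 + 1 = 7, q_1 = 1*1 + 0 = 1.
  i=2: a_2=6, p_2 = 6*7 + 6 = 48, q_2 = 6*1 + 1 = 7.
  i=3: a_3=1, p_3 = 1*48 + 7 = 55, q_3 = 1*7 + 1 = 8.
  i=4: a_4=1, p_4 = 1*55 + 48 = 103, q_4 = 1*8 + 7 = 15.
  i=5: a_5=3, p_5 = 3*103 + 55 = 364, q_5 = 3*15 + 8 = 53.
q_5 = 53 > 17, so the last convergent with denominator <= 17 is p_4/q_4 = 103/15.
The closest fraction with denominator <= 17 is either p_4/q_4 or the intermediate fraction (k*p_4 + p_3)/(k*q_4 + q_3) with the largest k >= 1 whose denominator stays <= 17; these approach x as k grows, and every other convergent or intermediate fraction in range is farther away.
Largest k: floor((17 - q_3)/q_4) = floor((17 - 8)/15) = 0.
Since k = 0, no intermediate fraction beyond p_4/q_4 has denominator <= 17, so the convergent 103/15 is the closest (its error is |364*15 - 103*53|/(53*15) = 1/795).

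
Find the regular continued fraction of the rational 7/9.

Run the Euclidean algorithm on 7 and 9; the successive quotients are the partial quotients a_0, a_1, ... (each step inverts the fractional part left over by the previous one):
  7 = 0*9 + 7, so a_0 = 0.
  9 = 1*7 + 2, so a_1 = 1.
  7 = 3*2 + 1, so a_2 = 3.
  2 = 2*1 + 0, so a_3 = 2.
The remainder reaches 0 after 4 divisions, so the expansion has 4 partial quotients, read off in order.

[0; 1, 3, 2]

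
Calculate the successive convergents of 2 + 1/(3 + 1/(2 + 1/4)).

2/1, 7/3, 16/7, 71/31

Using the convergent recurrence p_i = a_i*p_{i-1} + p_{i-2}, q_i = a_i*q_{i-1} + q_{i-2} with p_{-2}=0, p_{-1}=1, q_{-2}=1, q_{-1}=0:
  i=0: a_0=2, p_0 = 2*1 + 0 = 2, q_0 = 2*0 + 1 = 1.
  i=1: a_1=3, p_1 = 3*2 + 1 = 7, q_1 = 3*1 + 0 = 3.
  i=2: a_2=2, p_2 = 2*7 + 2 = 16, q_2 = 2*3 + 1 = 7.
  i=3: a_3=4, p_3 = 4*16 + 7 = 71, q_3 = 4*7 + 3 = 31.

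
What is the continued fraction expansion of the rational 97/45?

Run the Euclidean algorithm on 97 and 45; the successive quotients are the partial quotients a_0, a_1, ... (each step inverts the fractional part left over by the previous one):
  97 = 2*45 + 7, so a_0 = 2.
  45 = 6*7 + 3, so a_1 = 6.
  7 = 2*3 + 1, so a_2 = 2.
  3 = 3*1 + 0, so a_3 = 3.
The remainder reaches 0 after 4 divisions, so the expansion has 4 partial quotients, read off in order.

[2; 6, 2, 3]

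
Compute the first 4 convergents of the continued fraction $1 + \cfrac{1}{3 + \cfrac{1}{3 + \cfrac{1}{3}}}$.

1/1, 4/3, 13/10, 43/33

Using the convergent recurrence p_i = a_i*p_{i-1} + p_{i-2}, q_i = a_i*q_{i-1} + q_{i-2} with p_{-2}=0, p_{-1}=1, q_{-2}=1, q_{-1}=0:
  i=0: a_0=1, p_0 = 1*1 + 0 = 1, q_0 = 1*0 + 1 = 1.
  i=1: a_1=3, p_1 = 3*1 + 1 = 4, q_1 = 3*1 + 0 = 3.
  i=2: a_2=3, p_2 = 3*4 + 1 = 13, q_2 = 3*3 + 1 = 10.
  i=3: a_3=3, p_3 = 3*13 + 4 = 43, q_3 = 3*10 + 3 = 33.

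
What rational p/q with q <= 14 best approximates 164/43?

42/11

Expand x = 164/43 as a continued fraction with the Euclidean algorithm:
  164 = 3*43 + 35, so a_0 = 3.
  43 = 1*35 + 8, so a_1 = 1.
  35 = 4*8 + 3, so a_2 = 4.
  8 = 2*3 + 2, so a_3 = 2.
  3 = 1*2 + 1, so a_4 = 1.
  2 = 2*1 + 0, so a_5 = 2.
so x = [3; 1, 4, 2, 1, 2].
Convergents (p_i = a_i*p_{i-1} + p_{i-2}, q_i = a_i*q_{i-1} + q_{i-2} with p_{-2}=0, p_{-1}=1, q_{-2}=1, q_{-1}=0), until the denominator exceeds 14:
  i=0: a_0=3, p_0 = 3*1 + 0 = 3, q_0 = 3*0 + 1 = 1.
  i=1: a_1=1, p_1 = 1*3 + 1 = 4, q_1 = 1*1 + 0 = 1.
  i=2: a_2=4, p_2 = 4*4 + 3 = 19, q_2 = 4*1 + 1 = 5.
  i=3: a_3=2, p_3 = 2*19 + 4 = 42, q_3 = 2*5 + 1 = 11.
  i=4: a_4=1, p_4 = 1*42 + 19 = 61, q_4 = 1*11 + 5 = 16.
q_4 = 16 > 14, so the last convergent with denominator <= 14 is p_3/q_3 = 42/11.
The closest fraction with denominator <= 14 is either p_3/q_3 or the intermediate fraction (k*p_3 + p_2)/(k*q_3 + q_2) with the largest k >= 1 whose denominator stays <= 14; these approach x as k grows, and every other convergent or intermediate fraction in range is farther away.
Largest k: floor((14 - q_2)/q_3) = floor((14 - 5)/11) = 0.
Since k = 0, no intermediate fraction beyond p_3/q_3 has denominator <= 14, so the convergent 42/11 is the closest (its error is |164*11 - 42*43|/(43*11) = 2/473).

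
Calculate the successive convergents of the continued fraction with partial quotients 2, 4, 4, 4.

Using the convergent recurrence p_i = a_i*p_{i-1} + p_{i-2}, q_i = a_i*q_{i-1} + q_{i-2} with p_{-2}=0, p_{-1}=1, q_{-2}=1, q_{-1}=0:
  i=0: a_0=2, p_0 = 2*1 + 0 = 2, q_0 = 2*0 + 1 = 1.
  i=1: a_1=4, p_1 = 4*2 + 1 = 9, q_1 = 4*1 + 0 = 4.
  i=2: a_2=4, p_2 = 4*9 + 2 = 38, q_2 = 4*4 + 1 = 17.
  i=3: a_3=4, p_3 = 4*38 + 9 = 161, q_3 = 4*17 + 4 = 72.

2/1, 9/4, 38/17, 161/72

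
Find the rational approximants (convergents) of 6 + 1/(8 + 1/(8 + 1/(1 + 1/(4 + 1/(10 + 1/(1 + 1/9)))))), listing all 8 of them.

Using the convergent recurrence p_i = a_i*p_{i-1} + p_{i-2}, q_i = a_i*q_{i-1} + q_{i-2} with p_{-2}=0, p_{-1}=1, q_{-2}=1, q_{-1}=0:
  i=0: a_0=6, p_0 = 6*1 + 0 = 6, q_0 = 6*0 + 1 = 1.
  i=1: a_1=8, p_1 = 8*6 + 1 = 49, q_1 = 8*1 + 0 = 8.
  i=2: a_2=8, p_2 = 8*49 + 6 = 398, q_2 = 8*8 + 1 = 65.
  i=3: a_3=1, p_3 = 1*398 + 49 = 447, q_3 = 1*65 + 8 = 73.
  i=4: a_4=4, p_4 = 4*447 + 398 = 2186, q_4 = 4*73 + 65 = 357.
  i=5: a_5=10, p_5 = 10*2186 + 447 = 22307, q_5 = 10*357 + 73 = 3643.
  i=6: a_6=1, p_6 = 1*22307 + 2186 = 24493, q_6 = 1*3643 + 357 = 4000.
  i=7: a_7=9, p_7 = 9*24493 + 22307 = 242744, q_7 = 9*4000 + 3643 = 39643.

6/1, 49/8, 398/65, 447/73, 2186/357, 22307/3643, 24493/4000, 242744/39643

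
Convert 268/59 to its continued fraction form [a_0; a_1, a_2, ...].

Run the Euclidean algorithm on 268 and 59; the successive quotients are the partial quotients a_0, a_1, ... (each step inverts the fractional part left over by the previous one):
  268 = 4*59 + 32, so a_0 = 4.
  59 = 1*32 + 27, so a_1 = 1.
  32 = 1*27 + 5, so a_2 = 1.
  27 = 5*5 + 2, so a_3 = 5.
  5 = 2*2 + 1, so a_4 = 2.
  2 = 2*1 + 0, so a_5 = 2.
The remainder reaches 0 after 6 divisions, so the expansion has 6 partial quotients, read off in order.

[4; 1, 1, 5, 2, 2]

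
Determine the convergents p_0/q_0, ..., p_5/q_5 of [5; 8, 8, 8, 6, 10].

Using the convergent recurrence p_i = a_i*p_{i-1} + p_{i-2}, q_i = a_i*q_{i-1} + q_{i-2} with p_{-2}=0, p_{-1}=1, q_{-2}=1, q_{-1}=0:
  i=0: a_0=5, p_0 = 5*1 + 0 = 5, q_0 = 5*0 + 1 = 1.
  i=1: a_1=8, p_1 = 8*5 + 1 = 41, q_1 = 8*1 + 0 = 8.
  i=2: a_2=8, p_2 = 8*41 + 5 = 333, q_2 = 8*8 + 1 = 65.
  i=3: a_3=8, p_3 = 8*333 + 41 = 2705, q_3 = 8*65 + 8 = 528.
  i=4: a_4=6, p_4 = 6*2705 + 333 = 16563, q_4 = 6*528 + 65 = 3233.
  i=5: a_5=10, p_5 = 10*16563 + 2705 = 168335, q_5 = 10*3233 + 528 = 32858.

5/1, 41/8, 333/65, 2705/528, 16563/3233, 168335/32858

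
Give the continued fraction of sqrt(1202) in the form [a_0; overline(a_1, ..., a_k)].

Write x_i = (sqrt(1202) + m_i)/d_i with (m_0, d_0) = (0, 1). a_0 = floor(sqrt(1202)) = 34, since 34^2 = 1156 <= 1202 < 1225 = 35^2.
Iterate m_{i+1} = d_i*a_i - m_i, d_{i+1} = (1202 - m_{i+1}^2)/d_i, a_{i+1} = floor((a_0 + m_{i+1})/d_{i+1}):
  m_1 = 1*34 - 0 = 34, d_1 = (1202 - 34^2)/1 = 46/1 = 46, a_1 = floor((34 + 34)/46) = 1.
  m_2 = 46*1 - 34 = 12, d_2 = (1202 - 12^2)/46 = 1058/46 = 23, a_2 = floor((34 + 12)/23) = 2.
  m_3 = 23*2 - 12 = 34, d_3 = (1202 - 34^2)/23 = 46/23 = 2, a_3 = floor((34 + 34)/2) = 34.
  m_4 = 2*34 - 34 = 34, d_4 = (1202 - 34^2)/2 = 46/2 = 23, a_4 = floor((34 + 34)/23) = 2.
  m_5 = 23*2 - 34 = 12, d_5 = (1202 - 12^2)/23 = 1058/23 = 46, a_5 = floor((34 + 12)/46) = 1.
  m_6 = 46*1 - 12 = 34, d_6 = (1202 - 34^2)/46 = 46/46 = 1, a_6 = floor((34 + 34)/1) = 68.
  m_7 = 1*68 - 34 = 34, d_7 = (1202 - 34^2)/1 = 46/1 = 46: (m_7, d_7) = (m_1, d_1) = (34, 46), so from here the quotients repeat a_1, ..., a_6; the period length is 6.
Hence the expansion of sqrt(1202) is a_0 = 34 followed by the repeating block 1, 2, 34, 2, 1, 68 (period 6).

[34; overline(1, 2, 34, 2, 1, 68)]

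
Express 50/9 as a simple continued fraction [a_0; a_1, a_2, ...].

Run the Euclidean algorithm on 50 and 9; the successive quotients are the partial quotients a_0, a_1, ... (each step inverts the fractional part left over by the previous one):
  50 = 5*9 + 5, so a_0 = 5.
  9 = 1*5 + 4, so a_1 = 1.
  5 = 1*4 + 1, so a_2 = 1.
  4 = 4*1 + 0, so a_3 = 4.
The remainder reaches 0 after 4 divisions, so the expansion has 4 partial quotients, read off in order.

[5; 1, 1, 4]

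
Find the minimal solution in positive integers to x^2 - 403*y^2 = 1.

First expand sqrt(403) as a continued fraction. With x_i = (sqrt(403) + m_i)/d_i and (m_0, d_0) = (0, 1): a_0 = floor(sqrt(403)) = 20, since 20^2 = 400 <= 403 < 441 = 21^2.
Iterate m_{i+1} = d_i*a_i - m_i, d_{i+1} = (403 - m_{i+1}^2)/d_i, a_{i+1} = floor((a_0 + m_{i+1})/d_{i+1}):
  m_1 = 1*20 - 0 = 20, d_1 = (403 - 20^2)/1 = 3/1 = 3, a_1 = floor((20 + 20)/3) = 13.
  m_2 = 3*13 - 20 = 19, d_2 = (403 - 19^2)/3 = 42/3 = 14, a_2 = floor((20 + 19)/14) = 2.
  m_3 = 14*2 - 19 = 9, d_3 = (403 - 9^2)/14 = 322/14 = 23, a_3 = floor((20 + 9)/23) = 1.
  m_4 = 23*1 - 9 = 14, d_4 = (403 - 14^2)/23 = 207/23 = 9, a_4 = floor((20 + 14)/9) = 3.
  m_5 = 9*3 - 14 = 13, d_5 = (403 - 13^2)/9 = 234/9 = 26, a_5 = floor((20 + 13)/26) = 1.
  m_6 = 26*1 - 13 = 13, d_6 = (403 - 13^2)/26 = 234/26 = 9, a_6 = floor((20 + 13)/9) = 3.
  m_7 = 9*3 - 13 = 14, d_7 = (403 - 14^2)/9 = 207/9 = 23, a_7 = floor((20 + 14)/23) = 1.
  m_8 = 23*1 - 14 = 9, d_8 = (403 - 9^2)/23 = 322/23 = 14, a_8 = floor((20 + 9)/14) = 2.
  m_9 = 14*2 - 9 = 19, d_9 = (403 - 19^2)/14 = 42/14 = 3, a_9 = floor((20 + 19)/3) = 13.
  m_10 = 3*13 - 19 = 20, d_10 = (403 - 20^2)/3 = 3/3 = 1, a_10 = floor((20 + 20)/1) = 40.
  m_11 = 1*40 - 20 = 20, d_11 = (403 - 20^2)/1 = 3/1 = 3: (m_11, d_11) = (m_1, d_1) = (20, 3), so from here the quotients repeat a_1, ..., a_10; the period length is 10.
So sqrt(403) = [20; (13, 2, 1, 3, 1, 3, 1, 2, 13, 40)] with period length k = 10.
k is even, so the fundamental solution of x^2 - 403y^2 = 1 is (p_{k-1}, q_{k-1}) = (p_9, q_9); compute convergents through index 9.
Convergents (p_i = a_i*p_{i-1} + p_{i-2}, q_i = a_i*q_{i-1} + q_{i-2} with p_{-2}=0, p_{-1}=1, q_{-2}=1, q_{-1}=0):
  i=0: a_0=20, p_0 = 20*1 + 0 = 20, q_0 = 20*0 + 1 = 1.
  i=1: a_1=13, p_1 = 13*20 + 1 = 261, q_1 = 13*1 + 0 = 13.
  i=2: a_2=2, p_2 = 2*261 + 20 = 542, q_2 = 2*13 + 1 = 27.
  i=3: a_3=1, p_3 = 1*542 + 261 = 803, q_3 = 1*27 + 13 = 40.
  i=4: a_4=3, p_4 = 3*803 + 542 = 2951, q_4 = 3*40 + 27 = 147.
  i=5: a_5=1, p_5 = 1*2951 + 803 = 3754, q_5 = 1*147 + 40 = 187.
  i=6: a_6=3, p_6 = 3*3754 + 2951 = 14213, q_6 = 3*187 + 147 = 708.
  i=7: a_7=1, p_7 = 1*14213 + 3754 = 17967, q_7 = 1*708 + 187 = 895.
  i=8: a_8=2, p_8 = 2*17967 + 14213 = 50147, q_8 = 2*895 + 708 = 2498.
  i=9: a_9=13, p_9 = 13*50147 + 17967 = 669878, q_9 = 13*2498 + 895 = 33369.
Check: 669878^2 - 403*33369^2 = 448736534884 - 448736534883 = 1, so (x, y) = (669878, 33369) solves the equation, and by the theorem it is the least positive solution.

(x, y) = (669878, 33369)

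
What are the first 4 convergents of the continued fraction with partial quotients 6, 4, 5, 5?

Using the convergent recurrence p_i = a_i*p_{i-1} + p_{i-2}, q_i = a_i*q_{i-1} + q_{i-2} with p_{-2}=0, p_{-1}=1, q_{-2}=1, q_{-1}=0:
  i=0: a_0=6, p_0 = 6*1 + 0 = 6, q_0 = 6*0 + 1 = 1.
  i=1: a_1=4, p_1 = 4*6 + 1 = 25, q_1 = 4*1 + 0 = 4.
  i=2: a_2=5, p_2 = 5*25 + 6 = 131, q_2 = 5*4 + 1 = 21.
  i=3: a_3=5, p_3 = 5*131 + 25 = 680, q_3 = 5*21 + 4 = 109.

6/1, 25/4, 131/21, 680/109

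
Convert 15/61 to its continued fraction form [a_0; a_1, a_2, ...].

Run the Euclidean algorithm on 15 and 61; the successive quotients are the partial quotients a_0, a_1, ... (each step inverts the fractional part left over by the previous one):
  15 = 0*61 + 15, so a_0 = 0.
  61 = 4*15 + 1, so a_1 = 4.
  15 = 15*1 + 0, so a_2 = 15.
The remainder reaches 0 after 3 divisions, so the expansion has 3 partial quotients, read off in order.

[0; 4, 15]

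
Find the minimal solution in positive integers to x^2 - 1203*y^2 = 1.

(x, y) = (434282, 12521)

First expand sqrt(1203) as a continued fraction. With x_i = (sqrt(1203) + m_i)/d_i and (m_0, d_0) = (0, 1): a_0 = floor(sqrt(1203)) = 34, since 34^2 = 1156 <= 1203 < 1225 = 35^2.
Iterate m_{i+1} = d_i*a_i - m_i, d_{i+1} = (1203 - m_{i+1}^2)/d_i, a_{i+1} = floor((a_0 + m_{i+1})/d_{i+1}):
  m_1 = 1*34 - 0 = 34, d_1 = (1203 - 34^2)/1 = 47/1 = 47, a_1 = floor((34 + 34)/47) = 1.
  m_2 = 47*1 - 34 = 13, d_2 = (1203 - 13^2)/47 = 1034/47 = 22, a_2 = floor((34 + 13)/22) = 2.
  m_3 = 22*2 - 13 = 31, d_3 = (1203 - 31^2)/22 = 242/22 = 11, a_3 = floor((34 + 31)/11) = 5.
  m_4 = 11*5 - 31 = 24, d_4 = (1203 - 24^2)/11 = 627/11 = 57, a_4 = floor((34 + 24)/57) = 1.
  m_5 = 57*1 - 24 = 33, d_5 = (1203 - 33^2)/57 = 114/57 = 2, a_5 = floor((34 + 33)/2) = 33.
  m_6 = 2*33 - 33 = 33, d_6 = (1203 - 33^2)/2 = 114/2 = 57, a_6 = floor((34 + 33)/57) = 1.
  m_7 = 57*1 - 33 = 24, d_7 = (1203 - 24^2)/57 = 627/57 = 11, a_7 = floor((34 + 24)/11) = 5.
  m_8 = 11*5 - 24 = 31, d_8 = (1203 - 31^2)/11 = 242/11 = 22, a_8 = floor((34 + 31)/22) = 2.
  m_9 = 22*2 - 31 = 13, d_9 = (1203 - 13^2)/22 = 1034/22 = 47, a_9 = floor((34 + 13)/47) = 1.
  m_10 = 47*1 - 13 = 34, d_10 = (1203 - 34^2)/47 = 47/47 = 1, a_10 = floor((34 + 34)/1) = 68.
  m_11 = 1*68 - 34 = 34, d_11 = (1203 - 34^2)/1 = 47/1 = 47: (m_11, d_11) = (m_1, d_1) = (34, 47), so from here the quotients repeat a_1, ..., a_10; the period length is 10.
So sqrt(1203) = [34; (1, 2, 5, 1, 33, 1, 5, 2, 1, 68)] with period length k = 10.
k is even, so the fundamental solution of x^2 - 1203y^2 = 1 is (p_{k-1}, q_{k-1}) = (p_9, q_9); compute convergents through index 9.
Convergents (p_i = a_i*p_{i-1} + p_{i-2}, q_i = a_i*q_{i-1} + q_{i-2} with p_{-2}=0, p_{-1}=1, q_{-2}=1, q_{-1}=0):
  i=0: a_0=34, p_0 = 34*1 + 0 = 34, q_0 = 34*0 + 1 = 1.
  i=1: a_1=1, p_1 = 1*34 + 1 = 35, q_1 = 1*1 + 0 = 1.
  i=2: a_2=2, p_2 = 2*35 + 34 = 104, q_2 = 2*1 + 1 = 3.
  i=3: a_3=5, p_3 = 5*104 + 35 = 555, q_3 = 5*3 + 1 = 16.
  i=4: a_4=1, p_4 = 1*555 + 104 = 659, q_4 = 1*16 + 3 = 19.
  i=5: a_5=33, p_5 = 33*659 + 555 = 22302, q_5 = 33*19 + 16 = 643.
  i=6: a_6=1, p_6 = 1*22302 + 659 = 22961, q_6 = 1*643 + 19 = 662.
  i=7: a_7=5, p_7 = 5*22961 + 22302 = 137107, q_7 = 5*662 + 643 = 3953.
  i=8: a_8=2, p_8 = 2*137107 + 22961 = 297175, q_8 = 2*3953 + 662 = 8568.
  i=9: a_9=1, p_9 = 1*297175 + 137107 = 434282, q_9 = 1*8568 + 3953 = 12521.
Check: 434282^2 - 1203*12521^2 = 188600855524 - 188600855523 = 1, so (x, y) = (434282, 12521) solves the equation, and by the theorem it is the least positive solution.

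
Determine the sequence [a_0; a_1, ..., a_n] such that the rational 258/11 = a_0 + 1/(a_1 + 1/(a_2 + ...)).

[23; 2, 5]

Run the Euclidean algorithm on 258 and 11; the successive quotients are the partial quotients a_0, a_1, ... (each step inverts the fractional part left over by the previous one):
  258 = 23*11 + 5, so a_0 = 23.
  11 = 2*5 + 1, so a_1 = 2.
  5 = 5*1 + 0, so a_2 = 5.
The remainder reaches 0 after 3 divisions, so the expansion has 3 partial quotients, read off in order.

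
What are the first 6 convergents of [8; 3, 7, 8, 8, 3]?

Using the convergent recurrence p_i = a_i*p_{i-1} + p_{i-2}, q_i = a_i*q_{i-1} + q_{i-2} with p_{-2}=0, p_{-1}=1, q_{-2}=1, q_{-1}=0:
  i=0: a_0=8, p_0 = 8*1 + 0 = 8, q_0 = 8*0 + 1 = 1.
  i=1: a_1=3, p_1 = 3*8 + 1 = 25, q_1 = 3*1 + 0 = 3.
  i=2: a_2=7, p_2 = 7*25 + 8 = 183, q_2 = 7*3 + 1 = 22.
  i=3: a_3=8, p_3 = 8*183 + 25 = 1489, q_3 = 8*22 + 3 = 179.
  i=4: a_4=8, p_4 = 8*1489 + 183 = 12095, q_4 = 8*179 + 22 = 1454.
  i=5: a_5=3, p_5 = 3*12095 + 1489 = 37774, q_5 = 3*1454 + 179 = 4541.

8/1, 25/3, 183/22, 1489/179, 12095/1454, 37774/4541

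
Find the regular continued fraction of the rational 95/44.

Run the Euclidean algorithm on 95 and 44; the successive quotients are the partial quotients a_0, a_1, ... (each step inverts the fractional part left over by the previous one):
  95 = 2*44 + 7, so a_0 = 2.
  44 = 6*7 + 2, so a_1 = 6.
  7 = 3*2 + 1, so a_2 = 3.
  2 = 2*1 + 0, so a_3 = 2.
The remainder reaches 0 after 4 divisions, so the expansion has 4 partial quotients, read off in order.

[2; 6, 3, 2]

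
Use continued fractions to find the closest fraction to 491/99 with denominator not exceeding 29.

124/25

Expand x = 491/99 as a continued fraction with the Euclidean algorithm:
  491 = 4*99 + 95, so a_0 = 4.
  99 = 1*95 + 4, so a_1 = 1.
  95 = 23*4 + 3, so a_2 = 23.
  4 = 1*3 + 1, so a_3 = 1.
  3 = 3*1 + 0, so a_4 = 3.
so x = [4; 1, 23, 1, 3].
Convergents (p_i = a_i*p_{i-1} + p_{i-2}, q_i = a_i*q_{i-1} + q_{i-2} with p_{-2}=0, p_{-1}=1, q_{-2}=1, q_{-1}=0), until the denominator exceeds 29:
  i=0: a_0=4, p_0 = 4*1 + 0 = 4, q_0 = 4*0 + 1 = 1.
  i=1: a_1=1, p_1 = 1*4 + 1 = 5, q_1 = 1*1 + 0 = 1.
  i=2: a_2=23, p_2 = 23*5 + 4 = 119, q_2 = 23*1 + 1 = 24.
  i=3: a_3=1, p_3 = 1*119 + 5 = 124, q_3 = 1*24 + 1 = 25.
  i=4: a_4=3, p_4 = 3*124 + 119 = 491, q_4 = 3*25 + 24 = 99.
q_4 = 99 > 29, so the last convergent with denominator <= 29 is p_3/q_3 = 124/25.
The closest fraction with denominator <= 29 is either p_3/q_3 or the intermediate fraction (k*p_3 + p_2)/(k*q_3 + q_2) with the largest k >= 1 whose denominator stays <= 29; these approach x as k grows, and every other convergent or intermediate fraction in range is farther away.
Largest k: floor((29 - q_2)/q_3) = floor((29 - 24)/25) = 0.
Since k = 0, no intermediate fraction beyond p_3/q_3 has denominator <= 29, so the convergent 124/25 is the closest (its error is |491*25 - 124*99|/(99*25) = 1/2475).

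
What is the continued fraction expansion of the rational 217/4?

Run the Euclidean algorithm on 217 and 4; the successive quotients are the partial quotients a_0, a_1, ... (each step inverts the fractional part left over by the previous one):
  217 = 54*4 + 1, so a_0 = 54.
  4 = 4*1 + 0, so a_1 = 4.
The remainder reaches 0 after 2 divisions, so the expansion has 2 partial quotients, read off in order.

[54; 4]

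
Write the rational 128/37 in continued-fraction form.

Run the Euclidean algorithm on 128 and 37; the successive quotients are the partial quotients a_0, a_1, ... (each step inverts the fractional part left over by the previous one):
  128 = 3*37 + 17, so a_0 = 3.
  37 = 2*17 + 3, so a_1 = 2.
  17 = 5*3 + 2, so a_2 = 5.
  3 = 1*2 + 1, so a_3 = 1.
  2 = 2*1 + 0, so a_4 = 2.
The remainder reaches 0 after 5 divisions, so the expansion has 5 partial quotients, read off in order.

[3; 2, 5, 1, 2]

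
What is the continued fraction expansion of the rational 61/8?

[7; 1, 1, 1, 2]

Run the Euclidean algorithm on 61 and 8; the successive quotients are the partial quotients a_0, a_1, ... (each step inverts the fractional part left over by the previous one):
  61 = 7*8 + 5, so a_0 = 7.
  8 = 1*5 + 3, so a_1 = 1.
  5 = 1*3 + 2, so a_2 = 1.
  3 = 1*2 + 1, so a_3 = 1.
  2 = 2*1 + 0, so a_4 = 2.
The remainder reaches 0 after 5 divisions, so the expansion has 5 partial quotients, read off in order.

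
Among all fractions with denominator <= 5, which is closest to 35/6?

Expand x = 35/6 as a continued fraction with the Euclidean algorithm:
  35 = 5*6 + 5, so a_0 = 5.
  6 = 1*5 + 1, so a_1 = 1.
  5 = 5*1 + 0, so a_2 = 5.
so x = [5; 1, 5].
Convergents (p_i = a_i*p_{i-1} + p_{i-2}, q_i = a_i*q_{i-1} + q_{i-2} with p_{-2}=0, p_{-1}=1, q_{-2}=1, q_{-1}=0), until the denominator exceeds 5:
  i=0: a_0=5, p_0 = 5*1 + 0 = 5, q_0 = 5*0 + 1 = 1.
  i=1: a_1=1, p_1 = 1*5 + 1 = 6, q_1 = 1*1 + 0 = 1.
  i=2: a_2=5, p_2 = 5*6 + 5 = 35, q_2 = 5*1 + 1 = 6.
q_2 = 6 > 5, so the last convergent with denominator <= 5 is p_1/q_1 = 6/1.
The closest fraction with denominator <= 5 is either p_1/q_1 or the intermediate fraction (k*p_1 + p_0)/(k*q_1 + q_0) with the largest k >= 1 whose denominator stays <= 5; these approach x as k grows, and every other convergent or intermediate fraction in range is farther away.
Largest k: floor((5 - q_0)/q_1) = floor((5 - 1)/1) = 4.
That gives (4*6 + 5)/(4*1 + 1) = 29/5.
Compare the errors: |x - 6/1| = |35*1 - 6*6|/(6*1) = 1/6, and |x - 29/5| = |35*5 - 29*6|/(6*5) = 1/30.
Cross-multiplying, 1*6 = 6 < 30 = 1*30, so 1/30 is smaller: the intermediate fraction 29/5 is closer to x than 6/1.

29/5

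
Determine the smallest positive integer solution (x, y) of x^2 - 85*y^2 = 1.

First expand sqrt(85) as a continued fraction. With x_i = (sqrt(85) + m_i)/d_i and (m_0, d_0) = (0, 1): a_0 = floor(sqrt(85)) = 9, since 9^2 = 81 <= 85 < 100 = 10^2.
Iterate m_{i+1} = d_i*a_i - m_i, d_{i+1} = (85 - m_{i+1}^2)/d_i, a_{i+1} = floor((a_0 + m_{i+1})/d_{i+1}):
  m_1 = 1*9 - 0 = 9, d_1 = (85 - 9^2)/1 = 4/1 = 4, a_1 = floor((9 + 9)/4) = 4.
  m_2 = 4*4 - 9 = 7, d_2 = (85 - 7^2)/4 = 36/4 = 9, a_2 = floor((9 + 7)/9) = 1.
  m_3 = 9*1 - 7 = 2, d_3 = (85 - 2^2)/9 = 81/9 = 9, a_3 = floor((9 + 2)/9) = 1.
  m_4 = 9*1 - 2 = 7, d_4 = (85 - 7^2)/9 = 36/9 = 4, a_4 = floor((9 + 7)/4) = 4.
  m_5 = 4*4 - 7 = 9, d_5 = (85 - 9^2)/4 = 4/4 = 1, a_5 = floor((9 + 9)/1) = 18.
  m_6 = 1*18 - 9 = 9, d_6 = (85 - 9^2)/1 = 4/1 = 4: (m_6, d_6) = (m_1, d_1) = (9, 4), so from here the quotients repeat a_1, ..., a_5; the period length is 5.
So sqrt(85) = [9; (4, 1, 1, 4, 18)] with period length k = 5.
k is odd, so (p_{k-1}, q_{k-1}) only solves x^2 - 85y^2 = -1 and the fundamental solution of x^2 - 85y^2 = 1 is (p_{2k-1}, q_{2k-1}) = (p_9, q_9); compute convergents through index 9, running through the period twice.
Convergents (p_i = a_i*p_{i-1} + p_{i-2}, q_i = a_i*q_{i-1} + q_{i-2} with p_{-2}=0, p_{-1}=1, q_{-2}=1, q_{-1}=0):
  i=0: a_0=9, p_0 = 9*1 + 0 = 9, q_0 = 9*0 + 1 = 1.
  i=1: a_1=4, p_1 = 4*9 + 1 = 37, q_1 = 4*1 + 0 = 4.
  i=2: a_2=1, p_2 = 1*37 + 9 = 46, q_2 = 1*4 + 1 = 5.
  i=3: a_3=1, p_3 = 1*46 + 37 = 83, q_3 = 1*5 + 4 = 9.
  i=4: a_4=4, p_4 = 4*83 + 46 = 378, q_4 = 4*9 + 5 = 41.
  i=5: a_5=18, p_5 = 18*378 + 83 = 6887, q_5 = 18*41 + 9 = 747.
  i=6: a_6=4, p_6 = 4*6887 + 378 = 27926, q_6 = 4*747 + 41 = 3029.
  i=7: a_7=1, p_7 = 1*27926 + 6887 = 34813, q_7 = 1*3029 + 747 = 3776.
  i=8: a_8=1, p_8 = 1*34813 + 27926 = 62739, q_8 = 1*3776 + 3029 = 6805.
  i=9: a_9=4, p_9 = 4*62739 + 34813 = 285769, q_9 = 4*6805 + 3776 = 30996.
Indeed p_4^2 - 85*q_4^2 = 142884 - 142885 = -1, not +1.
Check: 285769^2 - 85*30996^2 = 81663921361 - 81663921360 = 1, so (x, y) = (285769, 30996) solves the equation, and by the theorem it is the least positive solution.

(x, y) = (285769, 30996)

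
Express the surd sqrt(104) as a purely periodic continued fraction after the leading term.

[10; (5, 20)]

Write x_i = (sqrt(104) + m_i)/d_i with (m_0, d_0) = (0, 1). a_0 = floor(sqrt(104)) = 10, since 10^2 = 100 <= 104 < 121 = 11^2.
Iterate m_{i+1} = d_i*a_i - m_i, d_{i+1} = (104 - m_{i+1}^2)/d_i, a_{i+1} = floor((a_0 + m_{i+1})/d_{i+1}):
  m_1 = 1*10 - 0 = 10, d_1 = (104 - 10^2)/1 = 4/1 = 4, a_1 = floor((10 + 10)/4) = 5.
  m_2 = 4*5 - 10 = 10, d_2 = (104 - 10^2)/4 = 4/4 = 1, a_2 = floor((10 + 10)/1) = 20.
  m_3 = 1*20 - 10 = 10, d_3 = (104 - 10^2)/1 = 4/1 = 4: (m_3, d_3) = (m_1, d_1) = (10, 4), so from here the quotients repeat a_1, a_2; the period length is 2.
Hence the expansion of sqrt(104) is a_0 = 10 followed by the repeating block 5, 20 (period 2).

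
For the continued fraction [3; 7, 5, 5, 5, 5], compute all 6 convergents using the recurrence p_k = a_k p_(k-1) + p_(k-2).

Using the convergent recurrence p_i = a_i*p_{i-1} + p_{i-2}, q_i = a_i*q_{i-1} + q_{i-2} with p_{-2}=0, p_{-1}=1, q_{-2}=1, q_{-1}=0:
  i=0: a_0=3, p_0 = 3*1 + 0 = 3, q_0 = 3*0 + 1 = 1.
  i=1: a_1=7, p_1 = 7*3 + 1 = 22, q_1 = 7*1 + 0 = 7.
  i=2: a_2=5, p_2 = 5*22 + 3 = 113, q_2 = 5*7 + 1 = 36.
  i=3: a_3=5, p_3 = 5*113 + 22 = 587, q_3 = 5*36 + 7 = 187.
  i=4: a_4=5, p_4 = 5*587 + 113 = 3048, q_4 = 5*187 + 36 = 971.
  i=5: a_5=5, p_5 = 5*3048 + 587 = 15827, q_5 = 5*971 + 187 = 5042.

3/1, 22/7, 113/36, 587/187, 3048/971, 15827/5042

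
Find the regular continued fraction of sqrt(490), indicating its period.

[22; (7, 2, 1, 4, 4, 4, 1, 2, 7, 44)]

Write x_i = (sqrt(490) + m_i)/d_i with (m_0, d_0) = (0, 1). a_0 = floor(sqrt(490)) = 22, since 22^2 = 484 <= 490 < 529 = 23^2.
Iterate m_{i+1} = d_i*a_i - m_i, d_{i+1} = (490 - m_{i+1}^2)/d_i, a_{i+1} = floor((a_0 + m_{i+1})/d_{i+1}):
  m_1 = 1*22 - 0 = 22, d_1 = (490 - 22^2)/1 = 6/1 = 6, a_1 = floor((22 + 22)/6) = 7.
  m_2 = 6*7 - 22 = 20, d_2 = (490 - 20^2)/6 = 90/6 = 15, a_2 = floor((22 + 20)/15) = 2.
  m_3 = 15*2 - 20 = 10, d_3 = (490 - 10^2)/15 = 390/15 = 26, a_3 = floor((22 + 10)/26) = 1.
  m_4 = 26*1 - 10 = 16, d_4 = (490 - 16^2)/26 = 234/26 = 9, a_4 = floor((22 + 16)/9) = 4.
  m_5 = 9*4 - 16 = 20, d_5 = (490 - 20^2)/9 = 90/9 = 10, a_5 = floor((22 + 20)/10) = 4.
  m_6 = 10*4 - 20 = 20, d_6 = (490 - 20^2)/10 = 90/10 = 9, a_6 = floor((22 + 20)/9) = 4.
  m_7 = 9*4 - 20 = 16, d_7 = (490 - 16^2)/9 = 234/9 = 26, a_7 = floor((22 + 16)/26) = 1.
  m_8 = 26*1 - 16 = 10, d_8 = (490 - 10^2)/26 = 390/26 = 15, a_8 = floor((22 + 10)/15) = 2.
  m_9 = 15*2 - 10 = 20, d_9 = (490 - 20^2)/15 = 90/15 = 6, a_9 = floor((22 + 20)/6) = 7.
  m_10 = 6*7 - 20 = 22, d_10 = (490 - 22^2)/6 = 6/6 = 1, a_10 = floor((22 + 22)/1) = 44.
  m_11 = 1*44 - 22 = 22, d_11 = (490 - 22^2)/1 = 6/1 = 6: (m_11, d_11) = (m_1, d_1) = (22, 6), so from here the quotients repeat a_1, ..., a_10; the period length is 10.
Hence the expansion of sqrt(490) is a_0 = 22 followed by the repeating block 7, 2, 1, 4, 4, 4, 1, 2, 7, 44 (period 10).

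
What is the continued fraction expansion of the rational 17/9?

[1; 1, 8]

Run the Euclidean algorithm on 17 and 9; the successive quotients are the partial quotients a_0, a_1, ... (each step inverts the fractional part left over by the previous one):
  17 = 1*9 + 8, so a_0 = 1.
  9 = 1*8 + 1, so a_1 = 1.
  8 = 8*1 + 0, so a_2 = 8.
The remainder reaches 0 after 3 divisions, so the expansion has 3 partial quotients, read off in order.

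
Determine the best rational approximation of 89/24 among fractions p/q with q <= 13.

26/7

Expand x = 89/24 as a continued fraction with the Euclidean algorithm:
  89 = 3*24 + 17, so a_0 = 3.
  24 = 1*17 + 7, so a_1 = 1.
  17 = 2*7 + 3, so a_2 = 2.
  7 = 2*3 + 1, so a_3 = 2.
  3 = 3*1 + 0, so a_4 = 3.
so x = [3; 1, 2, 2, 3].
Convergents (p_i = a_i*p_{i-1} + p_{i-2}, q_i = a_i*q_{i-1} + q_{i-2} with p_{-2}=0, p_{-1}=1, q_{-2}=1, q_{-1}=0), until the denominator exceeds 13:
  i=0: a_0=3, p_0 = 3*1 + 0 = 3, q_0 = 3*0 + 1 = 1.
  i=1: a_1=1, p_1 = 1*3 + 1 = 4, q_1 = 1*1 + 0 = 1.
  i=2: a_2=2, p_2 = 2*4 + 3 = 11, q_2 = 2*1 + 1 = 3.
  i=3: a_3=2, p_3 = 2*11 + 4 = 26, q_3 = 2*3 + 1 = 7.
  i=4: a_4=3, p_4 = 3*26 + 11 = 89, q_4 = 3*7 + 3 = 24.
q_4 = 24 > 13, so the last convergent with denominator <= 13 is p_3/q_3 = 26/7.
The closest fraction with denominator <= 13 is either p_3/q_3 or the intermediate fraction (k*p_3 + p_2)/(k*q_3 + q_2) with the largest k >= 1 whose denominator stays <= 13; these approach x as k grows, and every other convergent or intermediate fraction in range is farther away.
Largest k: floor((13 - q_2)/q_3) = floor((13 - 3)/7) = 1.
That gives (1*26 + 11)/(1*7 + 3) = 37/10.
Compare the errors: |x - 26/7| = |89*7 - 26*24|/(24*7) = 1/168, and |x - 37/10| = |89*10 - 37*24|/(24*10) = 2/240.
Cross-multiplying, 1*240 = 240 < 336 = 2*168, so 1/168 is smaller: the convergent 26/7 is closer to x than 37/10.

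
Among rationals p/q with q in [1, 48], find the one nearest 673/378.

Expand x = 673/378 as a continued fraction with the Euclidean algorithm:
  673 = 1*378 + 295, so a_0 = 1.
  378 = 1*295 + 83, so a_1 = 1.
  295 = 3*83 + 46, so a_2 = 3.
  83 = 1*46 + 37, so a_3 = 1.
  46 = 1*37 + 9, so a_4 = 1.
  37 = 4*9 + 1, so a_5 = 4.
  9 = 9*1 + 0, so a_6 = 9.
so x = [1; 1, 3, 1, 1, 4, 9].
Convergents (p_i = a_i*p_{i-1} + p_{i-2}, q_i = a_i*q_{i-1} + q_{i-2} with p_{-2}=0, p_{-1}=1, q_{-2}=1, q_{-1}=0), until the denominator exceeds 48:
  i=0: a_0=1, p_0 = 1*1 + 0 = 1, q_0 = 1*0 + 1 = 1.
  i=1: a_1=1, p_1 = 1*1 + 1 = 2, q_1 = 1*1 + 0 = 1.
  i=2: a_2=3, p_2 = 3*2 + 1 = 7, q_2 = 3*1 + 1 = 4.
  i=3: a_3=1, p_3 = 1*7 + 2 = 9, q_3 = 1*4 + 1 = 5.
  i=4: a_4=1, p_4 = 1*9 + 7 = 16, q_4 = 1*5 + 4 = 9.
  i=5: a_5=4, p_5 = 4*16 + 9 = 73, q_5 = 4*9 + 5 = 41.
  i=6: a_6=9, p_6 = 9*73 + 16 = 673, q_6 = 9*41 + 9 = 378.
q_6 = 378 > 48, so the last convergent with denominator <= 48 is p_5/q_5 = 73/41.
The closest fraction with denominator <= 48 is either p_5/q_5 or the intermediate fraction (k*p_5 + p_4)/(k*q_5 + q_4) with the largest k >= 1 whose denominator stays <= 48; these approach x as k grows, and every other convergent or intermediate fraction in range is farther away.
Largest k: floor((48 - q_4)/q_5) = floor((48 - 9)/41) = 0.
Since k = 0, no intermediate fraction beyond p_5/q_5 has denominator <= 48, so the convergent 73/41 is the closest (its error is |673*41 - 73*378|/(378*41) = 1/15498).

73/41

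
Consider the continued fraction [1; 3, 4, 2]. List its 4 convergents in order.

Using the convergent recurrence p_i = a_i*p_{i-1} + p_{i-2}, q_i = a_i*q_{i-1} + q_{i-2} with p_{-2}=0, p_{-1}=1, q_{-2}=1, q_{-1}=0:
  i=0: a_0=1, p_0 = 1*1 + 0 = 1, q_0 = 1*0 + 1 = 1.
  i=1: a_1=3, p_1 = 3*1 + 1 = 4, q_1 = 3*1 + 0 = 3.
  i=2: a_2=4, p_2 = 4*4 + 1 = 17, q_2 = 4*3 + 1 = 13.
  i=3: a_3=2, p_3 = 2*17 + 4 = 38, q_3 = 2*13 + 3 = 29.

1/1, 4/3, 17/13, 38/29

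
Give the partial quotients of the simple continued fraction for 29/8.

Run the Euclidean algorithm on 29 and 8; the successive quotients are the partial quotients a_0, a_1, ... (each step inverts the fractional part left over by the previous one):
  29 = 3*8 + 5, so a_0 = 3.
  8 = 1*5 + 3, so a_1 = 1.
  5 = 1*3 + 2, so a_2 = 1.
  3 = 1*2 + 1, so a_3 = 1.
  2 = 2*1 + 0, so a_4 = 2.
The remainder reaches 0 after 5 divisions, so the expansion has 5 partial quotients, read off in order.

[3; 1, 1, 1, 2]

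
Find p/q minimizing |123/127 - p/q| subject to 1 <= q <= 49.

31/32

Expand x = 123/127 as a continued fraction with the Euclidean algorithm:
  123 = 0*127 + 123, so a_0 = 0.
  127 = 1*123 + 4, so a_1 = 1.
  123 = 30*4 + 3, so a_2 = 30.
  4 = 1*3 + 1, so a_3 = 1.
  3 = 3*1 + 0, so a_4 = 3.
so x = [0; 1, 30, 1, 3].
Convergents (p_i = a_i*p_{i-1} + p_{i-2}, q_i = a_i*q_{i-1} + q_{i-2} with p_{-2}=0, p_{-1}=1, q_{-2}=1, q_{-1}=0), until the denominator exceeds 49:
  i=0: a_0=0, p_0 = 0*1 + 0 = 0, q_0 = 0*0 + 1 = 1.
  i=1: a_1=1, p_1 = 1*0 + 1 = 1, q_1 = 1*1 + 0 = 1.
  i=2: a_2=30, p_2 = 30*1 + 0 = 30, q_2 = 30*1 + 1 = 31.
  i=3: a_3=1, p_3 = 1*30 + 1 = 31, q_3 = 1*31 + 1 = 32.
  i=4: a_4=3, p_4 = 3*31 + 30 = 123, q_4 = 3*32 + 31 = 127.
q_4 = 127 > 49, so the last convergent with denominator <= 49 is p_3/q_3 = 31/32.
The closest fraction with denominator <= 49 is either p_3/q_3 or the intermediate fraction (k*p_3 + p_2)/(k*q_3 + q_2) with the largest k >= 1 whose denominator stays <= 49; these approach x as k grows, and every other convergent or intermediate fraction in range is farther away.
Largest k: floor((49 - q_2)/q_3) = floor((49 - 31)/32) = 0.
Since k = 0, no intermediate fraction beyond p_3/q_3 has denominator <= 49, so the convergent 31/32 is the closest (its error is |123*32 - 31*127|/(127*32) = 1/4064).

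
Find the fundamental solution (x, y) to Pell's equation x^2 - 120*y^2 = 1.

First expand sqrt(120) as a continued fraction. With x_i = (sqrt(120) + m_i)/d_i and (m_0, d_0) = (0, 1): a_0 = floor(sqrt(120)) = 10, since 10^2 = 100 <= 120 < 121 = 11^2.
Iterate m_{i+1} = d_i*a_i - m_i, d_{i+1} = (120 - m_{i+1}^2)/d_i, a_{i+1} = floor((a_0 + m_{i+1})/d_{i+1}):
  m_1 = 1*10 - 0 = 10, d_1 = (120 - 10^2)/1 = 20/1 = 20, a_1 = floor((10 + 10)/20) = 1.
  m_2 = 20*1 - 10 = 10, d_2 = (120 - 10^2)/20 = 20/20 = 1, a_2 = floor((10 + 10)/1) = 20.
  m_3 = 1*20 - 10 = 10, d_3 = (120 - 10^2)/1 = 20/1 = 20: (m_3, d_3) = (m_1, d_1) = (10, 20), so from here the quotients repeat a_1, a_2; the period length is 2.
So sqrt(120) = [10; (1, 20)] with period length k = 2.
k is even, so the fundamental solution of x^2 - 120y^2 = 1 is (p_{k-1}, q_{k-1}) = (p_1, q_1); compute convergents through index 1.
Convergents (p_i = a_i*p_{i-1} + p_{i-2}, q_i = a_i*q_{i-1} + q_{i-2} with p_{-2}=0, p_{-1}=1, q_{-2}=1, q_{-1}=0):
  i=0: a_0=10, p_0 = 10*1 + 0 = 10, q_0 = 10*0 + 1 = 1.
  i=1: a_1=1, p_1 = 1*10 + 1 = 11, q_1 = 1*1 + 0 = 1.
Check: 11^2 - 120*1^2 = 121 - 120 = 1, so (x, y) = (11, 1) solves the equation, and by the theorem it is the least positive solution.

(x, y) = (11, 1)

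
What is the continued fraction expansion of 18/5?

Run the Euclidean algorithm on 18 and 5; the successive quotients are the partial quotients a_0, a_1, ... (each step inverts the fractional part left over by the previous one):
  18 = 3*5 + 3, so a_0 = 3.
  5 = 1*3 + 2, so a_1 = 1.
  3 = 1*2 + 1, so a_2 = 1.
  2 = 2*1 + 0, so a_3 = 2.
The remainder reaches 0 after 4 divisions, so the expansion has 4 partial quotients, read off in order.

[3; 1, 1, 2]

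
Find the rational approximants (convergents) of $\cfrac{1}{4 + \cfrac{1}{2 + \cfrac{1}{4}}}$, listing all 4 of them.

Using the convergent recurrence p_i = a_i*p_{i-1} + p_{i-2}, q_i = a_i*q_{i-1} + q_{i-2} with p_{-2}=0, p_{-1}=1, q_{-2}=1, q_{-1}=0:
  i=0: a_0=0, p_0 = 0*1 + 0 = 0, q_0 = 0*0 + 1 = 1.
  i=1: a_1=4, p_1 = 4*0 + 1 = 1, q_1 = 4*1 + 0 = 4.
  i=2: a_2=2, p_2 = 2*1 + 0 = 2, q_2 = 2*4 + 1 = 9.
  i=3: a_3=4, p_3 = 4*2 + 1 = 9, q_3 = 4*9 + 4 = 40.

0/1, 1/4, 2/9, 9/40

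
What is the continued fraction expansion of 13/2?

Run the Euclidean algorithm on 13 and 2; the successive quotients are the partial quotients a_0, a_1, ... (each step inverts the fractional part left over by the previous one):
  13 = 6*2 + 1, so a_0 = 6.
  2 = 2*1 + 0, so a_1 = 2.
The remainder reaches 0 after 2 divisions, so the expansion has 2 partial quotients, read off in order.

[6; 2]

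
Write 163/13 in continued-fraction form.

Run the Euclidean algorithm on 163 and 13; the successive quotients are the partial quotients a_0, a_1, ... (each step inverts the fractional part left over by the previous one):
  163 = 12*13 + 7, so a_0 = 12.
  13 = 1*7 + 6, so a_1 = 1.
  7 = 1*6 + 1, so a_2 = 1.
  6 = 6*1 + 0, so a_3 = 6.
The remainder reaches 0 after 4 divisions, so the expansion has 4 partial quotients, read off in order.

[12; 1, 1, 6]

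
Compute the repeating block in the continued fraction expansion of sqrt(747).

Write x_i = (sqrt(747) + m_i)/d_i with (m_0, d_0) = (0, 1). a_0 = floor(sqrt(747)) = 27, since 27^2 = 729 <= 747 < 784 = 28^2.
Iterate m_{i+1} = d_i*a_i - m_i, d_{i+1} = (747 - m_{i+1}^2)/d_i, a_{i+1} = floor((a_0 + m_{i+1})/d_{i+1}):
  m_1 = 1*27 - 0 = 27, d_1 = (747 - 27^2)/1 = 18/1 = 18, a_1 = floor((27 + 27)/18) = 3.
  m_2 = 18*3 - 27 = 27, d_2 = (747 - 27^2)/18 = 18/18 = 1, a_2 = floor((27 + 27)/1) = 54.
  m_3 = 1*54 - 27 = 27, d_3 = (747 - 27^2)/1 = 18/1 = 18: (m_3, d_3) = (m_1, d_1) = (27, 18), so from here the quotients repeat a_1, a_2; the period length is 2.
Hence the expansion of sqrt(747) is a_0 = 27 followed by the repeating block 3, 54 (period 2).

[27; (3, 54)]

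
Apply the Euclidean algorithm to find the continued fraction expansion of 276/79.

Run the Euclidean algorithm on 276 and 79; the successive quotients are the partial quotients a_0, a_1, ... (each step inverts the fractional part left over by the previous one):
  276 = 3*79 + 39, so a_0 = 3.
  79 = 2*39 + 1, so a_1 = 2.
  39 = 39*1 + 0, so a_2 = 39.
The remainder reaches 0 after 3 divisions, so the expansion has 3 partial quotients, read off in order.

[3; 2, 39]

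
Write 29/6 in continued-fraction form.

[4; 1, 5]

Run the Euclidean algorithm on 29 and 6; the successive quotients are the partial quotients a_0, a_1, ... (each step inverts the fractional part left over by the previous one):
  29 = 4*6 + 5, so a_0 = 4.
  6 = 1*5 + 1, so a_1 = 1.
  5 = 5*1 + 0, so a_2 = 5.
The remainder reaches 0 after 3 divisions, so the expansion has 3 partial quotients, read off in order.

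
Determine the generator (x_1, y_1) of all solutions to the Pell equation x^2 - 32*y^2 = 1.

First expand sqrt(32) as a continued fraction. With x_i = (sqrt(32) + m_i)/d_i and (m_0, d_0) = (0, 1): a_0 = floor(sqrt(32)) = 5, since 5^2 = 25 <= 32 < 36 = 6^2.
Iterate m_{i+1} = d_i*a_i - m_i, d_{i+1} = (32 - m_{i+1}^2)/d_i, a_{i+1} = floor((a_0 + m_{i+1})/d_{i+1}):
  m_1 = 1*5 - 0 = 5, d_1 = (32 - 5^2)/1 = 7/1 = 7, a_1 = floor((5 + 5)/7) = 1.
  m_2 = 7*1 - 5 = 2, d_2 = (32 - 2^2)/7 = 28/7 = 4, a_2 = floor((5 + 2)/4) = 1.
  m_3 = 4*1 - 2 = 2, d_3 = (32 - 2^2)/4 = 28/4 = 7, a_3 = floor((5 + 2)/7) = 1.
  m_4 = 7*1 - 2 = 5, d_4 = (32 - 5^2)/7 = 7/7 = 1, a_4 = floor((5 + 5)/1) = 10.
  m_5 = 1*10 - 5 = 5, d_5 = (32 - 5^2)/1 = 7/1 = 7: (m_5, d_5) = (m_1, d_1) = (5, 7), so from here the quotients repeat a_1, ..., a_4; the period length is 4.
So sqrt(32) = [5; (1, 1, 1, 10)] with period length k = 4.
k is even, so the fundamental solution of x^2 - 32y^2 = 1 is (p_{k-1}, q_{k-1}) = (p_3, q_3); compute convergents through index 3.
Convergents (p_i = a_i*p_{i-1} + p_{i-2}, q_i = a_i*q_{i-1} + q_{i-2} with p_{-2}=0, p_{-1}=1, q_{-2}=1, q_{-1}=0):
  i=0: a_0=5, p_0 = 5*1 + 0 = 5, q_0 = 5*0 + 1 = 1.
  i=1: a_1=1, p_1 = 1*5 + 1 = 6, q_1 = 1*1 + 0 = 1.
  i=2: a_2=1, p_2 = 1*6 + 5 = 11, q_2 = 1*1 + 1 = 2.
  i=3: a_3=1, p_3 = 1*11 + 6 = 17, q_3 = 1*2 + 1 = 3.
Check: 17^2 - 32*3^2 = 289 - 288 = 1, so (x, y) = (17, 3) solves the equation, and by the theorem it is the least positive solution.

(x, y) = (17, 3)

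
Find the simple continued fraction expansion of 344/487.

[0; 1, 2, 2, 2, 6, 1, 3]

Run the Euclidean algorithm on 344 and 487; the successive quotients are the partial quotients a_0, a_1, ... (each step inverts the fractional part left over by the previous one):
  344 = 0*487 + 344, so a_0 = 0.
  487 = 1*344 + 143, so a_1 = 1.
  344 = 2*143 + 58, so a_2 = 2.
  143 = 2*58 + 27, so a_3 = 2.
  58 = 2*27 + 4, so a_4 = 2.
  27 = 6*4 + 3, so a_5 = 6.
  4 = 1*3 + 1, so a_6 = 1.
  3 = 3*1 + 0, so a_7 = 3.
The remainder reaches 0 after 8 divisions, so the expansion has 8 partial quotients, read off in order.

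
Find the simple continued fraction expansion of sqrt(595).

[24; (2, 1, 1, 4, 1, 4, 1, 1, 2, 48)]

Write x_i = (sqrt(595) + m_i)/d_i with (m_0, d_0) = (0, 1). a_0 = floor(sqrt(595)) = 24, since 24^2 = 576 <= 595 < 625 = 25^2.
Iterate m_{i+1} = d_i*a_i - m_i, d_{i+1} = (595 - m_{i+1}^2)/d_i, a_{i+1} = floor((a_0 + m_{i+1})/d_{i+1}):
  m_1 = 1*24 - 0 = 24, d_1 = (595 - 24^2)/1 = 19/1 = 19, a_1 = floor((24 + 24)/19) = 2.
  m_2 = 19*2 - 24 = 14, d_2 = (595 - 14^2)/19 = 399/19 = 21, a_2 = floor((24 + 14)/21) = 1.
  m_3 = 21*1 - 14 = 7, d_3 = (595 - 7^2)/21 = 546/21 = 26, a_3 = floor((24 + 7)/26) = 1.
  m_4 = 26*1 - 7 = 19, d_4 = (595 - 19^2)/26 = 234/26 = 9, a_4 = floor((24 + 19)/9) = 4.
  m_5 = 9*4 - 19 = 17, d_5 = (595 - 17^2)/9 = 306/9 = 34, a_5 = floor((24 + 17)/34) = 1.
  m_6 = 34*1 - 17 = 17, d_6 = (595 - 17^2)/34 = 306/34 = 9, a_6 = floor((24 + 17)/9) = 4.
  m_7 = 9*4 - 17 = 19, d_7 = (595 - 19^2)/9 = 234/9 = 26, a_7 = floor((24 + 19)/26) = 1.
  m_8 = 26*1 - 19 = 7, d_8 = (595 - 7^2)/26 = 546/26 = 21, a_8 = floor((24 + 7)/21) = 1.
  m_9 = 21*1 - 7 = 14, d_9 = (595 - 14^2)/21 = 399/21 = 19, a_9 = floor((24 + 14)/19) = 2.
  m_10 = 19*2 - 14 = 24, d_10 = (595 - 24^2)/19 = 19/19 = 1, a_10 = floor((24 + 24)/1) = 48.
  m_11 = 1*48 - 24 = 24, d_11 = (595 - 24^2)/1 = 19/1 = 19: (m_11, d_11) = (m_1, d_1) = (24, 19), so from here the quotients repeat a_1, ..., a_10; the period length is 10.
Hence the expansion of sqrt(595) is a_0 = 24 followed by the repeating block 2, 1, 1, 4, 1, 4, 1, 1, 2, 48 (period 10).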